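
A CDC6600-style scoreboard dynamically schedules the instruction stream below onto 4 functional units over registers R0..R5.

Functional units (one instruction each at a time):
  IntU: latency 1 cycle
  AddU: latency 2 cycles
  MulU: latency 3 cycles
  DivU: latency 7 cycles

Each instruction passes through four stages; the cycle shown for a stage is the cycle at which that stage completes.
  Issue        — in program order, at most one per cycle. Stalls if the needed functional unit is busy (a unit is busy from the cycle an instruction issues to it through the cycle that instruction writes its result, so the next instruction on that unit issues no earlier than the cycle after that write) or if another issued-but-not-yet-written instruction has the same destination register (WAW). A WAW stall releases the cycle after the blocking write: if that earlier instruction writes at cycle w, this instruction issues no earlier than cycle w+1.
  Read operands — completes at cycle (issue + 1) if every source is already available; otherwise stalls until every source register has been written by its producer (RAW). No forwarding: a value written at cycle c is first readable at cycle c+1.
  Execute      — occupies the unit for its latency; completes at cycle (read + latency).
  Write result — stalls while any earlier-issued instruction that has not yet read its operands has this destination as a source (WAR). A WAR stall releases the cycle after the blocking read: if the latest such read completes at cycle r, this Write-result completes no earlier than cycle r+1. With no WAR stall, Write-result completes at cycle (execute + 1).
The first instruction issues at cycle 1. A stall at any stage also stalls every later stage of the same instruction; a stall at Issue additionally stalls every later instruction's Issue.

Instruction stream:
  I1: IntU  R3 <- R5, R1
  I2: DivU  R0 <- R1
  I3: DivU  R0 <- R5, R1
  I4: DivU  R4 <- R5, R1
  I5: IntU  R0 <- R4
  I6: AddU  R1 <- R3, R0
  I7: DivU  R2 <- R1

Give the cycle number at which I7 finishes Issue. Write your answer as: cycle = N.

I1: IS=1 RO=2 EX=3 WR=4
I2: IS=2 RO=3 EX=10 WR=11
I3: IS=12 RO=13 EX=20 WR=21  [struct: DivU busy until I2 writes@11]
I4: IS=22 RO=23 EX=30 WR=31  [struct: DivU busy until I3 writes@21]
I5: IS=23 RO=32 EX=33 WR=34  [RAW R4: wait I4 write@31]
I6: IS=24 RO=35 EX=37 WR=38  [RAW R0: wait I5 write@34]
I7: IS=32 RO=39 EX=46 WR=47  [struct: DivU busy until I4 writes@31; RAW R1: wait I6 write@38]

cycle = 32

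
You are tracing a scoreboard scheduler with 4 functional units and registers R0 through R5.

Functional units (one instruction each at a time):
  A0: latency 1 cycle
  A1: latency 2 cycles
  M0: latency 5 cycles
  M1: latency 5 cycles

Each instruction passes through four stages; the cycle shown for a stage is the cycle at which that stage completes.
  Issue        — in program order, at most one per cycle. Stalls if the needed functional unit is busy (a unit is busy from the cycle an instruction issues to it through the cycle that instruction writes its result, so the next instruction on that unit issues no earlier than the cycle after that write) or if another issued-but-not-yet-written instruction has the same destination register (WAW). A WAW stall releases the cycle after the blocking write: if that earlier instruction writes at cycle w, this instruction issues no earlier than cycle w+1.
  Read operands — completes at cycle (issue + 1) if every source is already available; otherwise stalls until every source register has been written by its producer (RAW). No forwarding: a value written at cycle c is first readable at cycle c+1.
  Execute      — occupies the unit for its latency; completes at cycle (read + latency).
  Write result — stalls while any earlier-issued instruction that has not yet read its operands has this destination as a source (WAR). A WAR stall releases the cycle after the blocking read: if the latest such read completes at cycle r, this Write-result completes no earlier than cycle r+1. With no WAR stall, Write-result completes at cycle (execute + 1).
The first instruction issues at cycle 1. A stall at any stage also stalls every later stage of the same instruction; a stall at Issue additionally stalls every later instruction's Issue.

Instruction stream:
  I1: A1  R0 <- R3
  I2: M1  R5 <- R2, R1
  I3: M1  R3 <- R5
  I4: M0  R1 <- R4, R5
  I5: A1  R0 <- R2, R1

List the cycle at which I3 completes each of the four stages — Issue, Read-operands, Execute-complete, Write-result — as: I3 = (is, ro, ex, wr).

c1: I1→A1
c2: I1 RO · I2→M1
c3: I2 RO
c4: I1 EX
c5: I1 WR R0
c8: I2 EX
c9: I2 WR R5
c10: I3→M1
c11: I3 RO · I4→M0
c12: I4 RO · I5→A1
c16: I3 EX
c17: I3 WR R3 · I4 EX
c18: I4 WR R1
c19: I5 RO
c21: I5 EX
c22: I5 WR R0

I3 = (10, 11, 16, 17)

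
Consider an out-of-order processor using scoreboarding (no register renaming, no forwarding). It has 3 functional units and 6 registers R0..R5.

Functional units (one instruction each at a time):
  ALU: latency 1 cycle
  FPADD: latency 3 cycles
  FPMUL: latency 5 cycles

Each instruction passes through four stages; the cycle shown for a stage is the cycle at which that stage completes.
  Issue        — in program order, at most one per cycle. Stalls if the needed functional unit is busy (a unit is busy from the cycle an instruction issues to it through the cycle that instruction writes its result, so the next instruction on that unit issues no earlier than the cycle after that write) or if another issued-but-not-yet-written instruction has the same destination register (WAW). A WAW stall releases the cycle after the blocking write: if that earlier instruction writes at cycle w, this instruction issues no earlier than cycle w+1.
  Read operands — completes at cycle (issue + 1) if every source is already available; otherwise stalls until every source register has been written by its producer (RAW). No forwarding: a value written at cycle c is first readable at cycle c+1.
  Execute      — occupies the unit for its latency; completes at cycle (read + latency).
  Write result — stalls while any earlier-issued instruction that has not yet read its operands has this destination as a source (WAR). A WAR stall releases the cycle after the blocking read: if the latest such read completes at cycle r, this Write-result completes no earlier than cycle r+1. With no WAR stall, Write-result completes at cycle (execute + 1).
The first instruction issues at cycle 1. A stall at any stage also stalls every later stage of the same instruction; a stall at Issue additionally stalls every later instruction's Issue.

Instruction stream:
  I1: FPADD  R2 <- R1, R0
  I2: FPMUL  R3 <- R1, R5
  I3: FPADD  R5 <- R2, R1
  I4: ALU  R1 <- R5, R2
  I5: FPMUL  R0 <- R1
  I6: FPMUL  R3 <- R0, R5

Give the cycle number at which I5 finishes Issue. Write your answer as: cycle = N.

c1: I1 issues→FPADD
c2: I1 reads, I2 issues→FPMUL
c3: I2 reads
c5: I1 exec-done
c6: I1 writes R2
c7: I3 issues→FPADD
c8: I2 exec-done, I3 reads, I4 issues→ALU
c9: I2 writes R3
c10: I5 issues→FPMUL
c11: I3 exec-done
c12: I3 writes R5
c13: I4 reads
c14: I4 exec-done
c15: I4 writes R1
c16: I5 reads
c21: I5 exec-done
c22: I5 writes R0
c23: I6 issues→FPMUL
c24: I6 reads
c29: I6 exec-done
c30: I6 writes R3

cycle = 10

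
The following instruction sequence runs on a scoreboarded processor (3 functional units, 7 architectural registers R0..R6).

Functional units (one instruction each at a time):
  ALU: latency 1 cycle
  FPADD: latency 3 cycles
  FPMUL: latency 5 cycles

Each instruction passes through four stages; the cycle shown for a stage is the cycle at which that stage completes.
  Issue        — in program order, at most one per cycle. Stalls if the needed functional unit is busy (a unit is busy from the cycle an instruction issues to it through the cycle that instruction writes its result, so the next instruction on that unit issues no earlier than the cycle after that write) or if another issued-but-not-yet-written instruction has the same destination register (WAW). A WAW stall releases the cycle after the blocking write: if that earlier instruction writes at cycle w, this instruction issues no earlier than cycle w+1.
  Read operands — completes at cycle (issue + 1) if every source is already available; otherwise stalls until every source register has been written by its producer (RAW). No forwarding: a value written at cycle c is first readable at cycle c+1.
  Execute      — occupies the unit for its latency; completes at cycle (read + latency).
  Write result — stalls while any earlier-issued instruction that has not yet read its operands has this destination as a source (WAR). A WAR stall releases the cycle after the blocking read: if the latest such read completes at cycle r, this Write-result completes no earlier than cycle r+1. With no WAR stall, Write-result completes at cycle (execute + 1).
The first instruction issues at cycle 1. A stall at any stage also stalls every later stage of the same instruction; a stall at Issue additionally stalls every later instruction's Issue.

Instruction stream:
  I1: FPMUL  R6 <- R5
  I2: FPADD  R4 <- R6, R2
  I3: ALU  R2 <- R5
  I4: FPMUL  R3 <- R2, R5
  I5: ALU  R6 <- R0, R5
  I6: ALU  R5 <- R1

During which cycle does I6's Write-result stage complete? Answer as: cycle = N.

c1: I1→FPMUL
c2: I1 RO, I2→FPADD
c3: I3→ALU
c4: I3 RO
c5: I3 EX
c7: I1 EX
c8: I1 WR R6
c9: I2 RO, I4→FPMUL
c10: I3 WR R2
c11: I4 RO, I5→ALU
c12: I2 EX, I5 RO
c13: I2 WR R4, I5 EX
c14: I5 WR R6
c15: I6→ALU
c16: I4 EX, I6 RO
c17: I4 WR R3, I6 EX
c18: I6 WR R5

cycle = 18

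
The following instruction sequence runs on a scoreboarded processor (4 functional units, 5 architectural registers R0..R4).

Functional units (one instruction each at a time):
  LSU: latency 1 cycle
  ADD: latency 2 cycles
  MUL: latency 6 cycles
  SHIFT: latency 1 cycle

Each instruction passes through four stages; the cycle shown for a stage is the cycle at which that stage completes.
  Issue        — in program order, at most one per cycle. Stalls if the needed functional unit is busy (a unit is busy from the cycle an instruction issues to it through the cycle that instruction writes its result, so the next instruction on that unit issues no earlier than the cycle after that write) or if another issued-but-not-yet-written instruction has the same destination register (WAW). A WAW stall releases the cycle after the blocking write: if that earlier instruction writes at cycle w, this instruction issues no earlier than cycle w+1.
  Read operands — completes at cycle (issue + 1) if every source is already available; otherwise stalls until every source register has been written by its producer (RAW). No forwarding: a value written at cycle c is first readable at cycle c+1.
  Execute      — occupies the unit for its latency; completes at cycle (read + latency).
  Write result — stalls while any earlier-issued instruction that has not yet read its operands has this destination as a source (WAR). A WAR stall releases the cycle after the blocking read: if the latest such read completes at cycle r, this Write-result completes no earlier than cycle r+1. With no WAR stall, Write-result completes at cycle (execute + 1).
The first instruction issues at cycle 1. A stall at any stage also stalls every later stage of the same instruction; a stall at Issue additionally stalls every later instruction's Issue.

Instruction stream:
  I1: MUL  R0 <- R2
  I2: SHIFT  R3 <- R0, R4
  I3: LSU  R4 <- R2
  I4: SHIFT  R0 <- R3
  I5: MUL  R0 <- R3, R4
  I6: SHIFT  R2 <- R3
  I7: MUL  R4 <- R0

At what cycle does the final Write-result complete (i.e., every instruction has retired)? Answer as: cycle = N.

  I1 | 1 | 2 | 8 | 9
  I2 | 2 | 10 | 11 | 12   RAW R0: wait I1 write@9
  I3 | 3 | 4 | 5 | 11   WAR R4: wait I2 read@10
  I4 | 13 | 14 | 15 | 16   struct: SHIFT busy until I2 writes@12
  I5 | 17 | 18 | 24 | 25   WAW R0: wait I4 write@16
  I6 | 18 | 19 | 20 | 21
  I7 | 26 | 27 | 33 | 34   struct: MUL busy until I5 writes@25

cycle = 34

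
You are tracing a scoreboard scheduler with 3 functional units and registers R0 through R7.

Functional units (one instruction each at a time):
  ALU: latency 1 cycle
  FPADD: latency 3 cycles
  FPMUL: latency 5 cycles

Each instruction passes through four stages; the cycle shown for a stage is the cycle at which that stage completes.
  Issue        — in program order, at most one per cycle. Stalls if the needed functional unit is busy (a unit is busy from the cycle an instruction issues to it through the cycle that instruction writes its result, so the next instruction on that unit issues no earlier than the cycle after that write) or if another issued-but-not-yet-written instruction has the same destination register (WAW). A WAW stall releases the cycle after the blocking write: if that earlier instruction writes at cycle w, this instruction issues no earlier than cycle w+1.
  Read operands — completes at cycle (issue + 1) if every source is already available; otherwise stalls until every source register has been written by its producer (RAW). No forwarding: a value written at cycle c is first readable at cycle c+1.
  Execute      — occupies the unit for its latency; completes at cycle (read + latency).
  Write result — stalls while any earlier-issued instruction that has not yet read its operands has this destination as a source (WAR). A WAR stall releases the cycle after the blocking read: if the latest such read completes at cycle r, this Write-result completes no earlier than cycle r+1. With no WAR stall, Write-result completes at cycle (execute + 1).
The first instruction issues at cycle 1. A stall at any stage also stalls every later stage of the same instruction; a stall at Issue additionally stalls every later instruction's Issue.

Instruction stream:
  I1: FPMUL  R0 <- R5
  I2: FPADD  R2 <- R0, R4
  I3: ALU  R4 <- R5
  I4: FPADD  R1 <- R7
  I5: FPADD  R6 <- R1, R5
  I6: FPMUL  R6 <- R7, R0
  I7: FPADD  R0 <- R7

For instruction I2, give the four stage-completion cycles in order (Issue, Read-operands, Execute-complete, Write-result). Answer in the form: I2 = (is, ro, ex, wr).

I2 = (2, 9, 12, 13)

I1 -> (1, 2, 7, 8)
I2 -> (2, 9, 12, 13)  // RAW R0: wait I1 write@8
I3 -> (3, 4, 5, 10)  // WAR R4: wait I2 read@9
I4 -> (14, 15, 18, 19)  // struct: FPADD busy until I2 writes@13
I5 -> (20, 21, 24, 25)  // struct: FPADD busy until I4 writes@19
I6 -> (26, 27, 32, 33)  // WAW R6: wait I5 write@25
I7 -> (27, 28, 31, 32)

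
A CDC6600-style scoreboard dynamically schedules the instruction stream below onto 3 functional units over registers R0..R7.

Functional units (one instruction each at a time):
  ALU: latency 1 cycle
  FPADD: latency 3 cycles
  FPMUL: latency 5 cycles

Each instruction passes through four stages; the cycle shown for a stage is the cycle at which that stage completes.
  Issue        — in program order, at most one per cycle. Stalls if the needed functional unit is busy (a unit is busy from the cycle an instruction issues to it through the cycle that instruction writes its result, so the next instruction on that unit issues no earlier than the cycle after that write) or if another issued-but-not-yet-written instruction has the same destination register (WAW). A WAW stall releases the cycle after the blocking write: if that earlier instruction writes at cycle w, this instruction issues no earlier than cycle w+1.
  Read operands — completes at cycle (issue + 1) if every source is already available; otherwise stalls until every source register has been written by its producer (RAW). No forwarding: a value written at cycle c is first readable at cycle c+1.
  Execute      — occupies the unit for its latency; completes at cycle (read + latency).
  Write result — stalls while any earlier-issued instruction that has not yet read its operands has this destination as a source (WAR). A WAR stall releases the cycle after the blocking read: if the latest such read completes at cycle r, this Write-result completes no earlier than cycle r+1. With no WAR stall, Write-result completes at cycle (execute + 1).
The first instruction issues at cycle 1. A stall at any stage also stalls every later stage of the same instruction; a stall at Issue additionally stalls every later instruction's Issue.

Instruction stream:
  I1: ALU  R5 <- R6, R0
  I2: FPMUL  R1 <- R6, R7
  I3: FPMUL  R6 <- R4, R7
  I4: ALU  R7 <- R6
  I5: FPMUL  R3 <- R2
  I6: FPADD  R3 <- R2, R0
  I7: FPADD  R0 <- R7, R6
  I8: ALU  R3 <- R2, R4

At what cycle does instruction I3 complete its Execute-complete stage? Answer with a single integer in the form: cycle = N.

c1: I1→ALU
c2: I1 RO, I2→FPMUL
c3: I1 EX, I2 RO
c4: I1 WR R5
c8: I2 EX
c9: I2 WR R1
c10: I3→FPMUL
c11: I3 RO, I4→ALU
c16: I3 EX
c17: I3 WR R6
c18: I4 RO, I5→FPMUL
c19: I4 EX, I5 RO
c20: I4 WR R7
c24: I5 EX
c25: I5 WR R3
c26: I6→FPADD
c27: I6 RO
c30: I6 EX
c31: I6 WR R3
c32: I7→FPADD
c33: I7 RO, I8→ALU
c34: I8 RO
c35: I8 EX
c36: I7 EX, I8 WR R3
c37: I7 WR R0

cycle = 16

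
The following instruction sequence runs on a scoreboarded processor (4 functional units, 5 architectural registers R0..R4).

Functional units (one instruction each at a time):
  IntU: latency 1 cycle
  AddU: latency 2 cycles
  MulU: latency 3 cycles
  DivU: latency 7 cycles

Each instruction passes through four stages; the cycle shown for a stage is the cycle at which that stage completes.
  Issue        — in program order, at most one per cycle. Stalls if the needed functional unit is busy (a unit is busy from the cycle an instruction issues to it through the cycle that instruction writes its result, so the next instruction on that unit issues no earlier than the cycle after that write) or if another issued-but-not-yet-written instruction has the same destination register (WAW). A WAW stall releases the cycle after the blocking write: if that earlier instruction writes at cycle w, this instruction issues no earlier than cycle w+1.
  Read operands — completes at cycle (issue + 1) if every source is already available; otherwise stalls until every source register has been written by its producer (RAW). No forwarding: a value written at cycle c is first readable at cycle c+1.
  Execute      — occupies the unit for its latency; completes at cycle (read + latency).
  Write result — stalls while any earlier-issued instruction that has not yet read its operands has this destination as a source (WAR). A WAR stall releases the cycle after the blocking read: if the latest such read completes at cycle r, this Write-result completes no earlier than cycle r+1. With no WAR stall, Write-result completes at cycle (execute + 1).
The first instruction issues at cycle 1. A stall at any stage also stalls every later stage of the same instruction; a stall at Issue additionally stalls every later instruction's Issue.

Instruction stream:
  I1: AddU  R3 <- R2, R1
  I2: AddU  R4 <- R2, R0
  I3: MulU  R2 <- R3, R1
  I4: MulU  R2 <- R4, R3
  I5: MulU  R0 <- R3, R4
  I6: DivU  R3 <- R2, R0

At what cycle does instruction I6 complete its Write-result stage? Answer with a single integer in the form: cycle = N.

cycle = 33

[1] I1→AddU
[2] I1 RO
[4] I1 EX
[5] I1 WR R3
[6] I2→AddU
[7] I2 RO · I3→MulU
[8] I3 RO
[9] I2 EX
[10] I2 WR R4
[11] I3 EX
[12] I3 WR R2
[13] I4→MulU
[14] I4 RO
[17] I4 EX
[18] I4 WR R2
[19] I5→MulU
[20] I5 RO · I6→DivU
[23] I5 EX
[24] I5 WR R0
[25] I6 RO
[32] I6 EX
[33] I6 WR R3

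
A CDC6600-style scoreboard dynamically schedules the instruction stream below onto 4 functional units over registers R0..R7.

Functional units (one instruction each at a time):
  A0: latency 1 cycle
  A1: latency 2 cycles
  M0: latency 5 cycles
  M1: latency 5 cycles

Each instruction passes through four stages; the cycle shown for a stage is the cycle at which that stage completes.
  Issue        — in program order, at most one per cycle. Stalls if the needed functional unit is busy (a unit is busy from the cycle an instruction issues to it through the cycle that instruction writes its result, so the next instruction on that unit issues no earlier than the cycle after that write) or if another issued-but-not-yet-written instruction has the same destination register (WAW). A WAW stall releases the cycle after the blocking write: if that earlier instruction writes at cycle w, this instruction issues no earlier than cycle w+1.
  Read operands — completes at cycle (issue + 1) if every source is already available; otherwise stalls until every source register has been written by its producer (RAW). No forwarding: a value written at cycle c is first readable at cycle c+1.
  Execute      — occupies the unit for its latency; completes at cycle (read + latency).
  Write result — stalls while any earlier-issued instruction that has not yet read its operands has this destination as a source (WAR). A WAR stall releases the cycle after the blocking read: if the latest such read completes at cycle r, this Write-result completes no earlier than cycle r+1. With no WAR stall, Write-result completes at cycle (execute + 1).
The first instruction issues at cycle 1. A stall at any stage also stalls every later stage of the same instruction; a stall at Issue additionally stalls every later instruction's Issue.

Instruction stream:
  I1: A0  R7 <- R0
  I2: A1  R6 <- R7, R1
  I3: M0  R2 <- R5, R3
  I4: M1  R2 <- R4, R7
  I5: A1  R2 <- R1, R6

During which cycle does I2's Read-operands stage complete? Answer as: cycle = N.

1) issue 1, read 2, done 3, write 4
2) issue 2, read 5, done 7, write 8  <RAW R7: wait I1 write@4>
3) issue 3, read 4, done 9, write 10
4) issue 11, read 12, done 17, write 18  <WAW R2: wait I3 write@10>
5) issue 19, read 20, done 22, write 23  <WAW R2: wait I4 write@18>

cycle = 5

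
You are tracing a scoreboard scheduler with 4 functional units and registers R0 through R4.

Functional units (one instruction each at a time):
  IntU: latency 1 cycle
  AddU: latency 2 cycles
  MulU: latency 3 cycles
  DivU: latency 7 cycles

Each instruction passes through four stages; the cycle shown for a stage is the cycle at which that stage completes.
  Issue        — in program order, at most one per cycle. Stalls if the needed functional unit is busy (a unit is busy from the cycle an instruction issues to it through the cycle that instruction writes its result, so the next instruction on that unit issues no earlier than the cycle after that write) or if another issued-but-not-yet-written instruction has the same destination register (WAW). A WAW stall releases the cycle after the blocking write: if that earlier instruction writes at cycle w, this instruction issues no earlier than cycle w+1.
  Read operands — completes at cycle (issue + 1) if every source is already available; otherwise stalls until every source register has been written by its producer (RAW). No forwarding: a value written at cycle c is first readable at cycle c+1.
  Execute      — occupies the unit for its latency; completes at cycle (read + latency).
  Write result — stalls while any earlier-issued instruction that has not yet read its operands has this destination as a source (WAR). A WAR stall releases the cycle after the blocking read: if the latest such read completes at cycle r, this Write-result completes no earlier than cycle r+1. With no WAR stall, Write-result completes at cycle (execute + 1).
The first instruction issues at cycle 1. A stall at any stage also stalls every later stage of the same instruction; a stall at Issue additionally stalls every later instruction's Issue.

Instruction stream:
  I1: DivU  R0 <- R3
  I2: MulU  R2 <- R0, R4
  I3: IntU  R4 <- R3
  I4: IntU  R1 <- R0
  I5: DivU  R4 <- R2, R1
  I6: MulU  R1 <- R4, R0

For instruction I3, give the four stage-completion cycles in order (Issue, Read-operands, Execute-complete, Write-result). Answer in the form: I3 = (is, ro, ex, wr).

I3 = (3, 4, 5, 12)

I1 -> (1, 2, 9, 10)
I2 -> (2, 11, 14, 15)  // RAW R0: wait I1 write@10
I3 -> (3, 4, 5, 12)  // WAR R4: wait I2 read@11
I4 -> (13, 14, 15, 16)  // struct: IntU busy until I3 writes@12
I5 -> (14, 17, 24, 25)  // RAW R1: wait I4 write@16
I6 -> (17, 26, 29, 30)  // WAW R1: wait I4 write@16, RAW R4: wait I5 write@25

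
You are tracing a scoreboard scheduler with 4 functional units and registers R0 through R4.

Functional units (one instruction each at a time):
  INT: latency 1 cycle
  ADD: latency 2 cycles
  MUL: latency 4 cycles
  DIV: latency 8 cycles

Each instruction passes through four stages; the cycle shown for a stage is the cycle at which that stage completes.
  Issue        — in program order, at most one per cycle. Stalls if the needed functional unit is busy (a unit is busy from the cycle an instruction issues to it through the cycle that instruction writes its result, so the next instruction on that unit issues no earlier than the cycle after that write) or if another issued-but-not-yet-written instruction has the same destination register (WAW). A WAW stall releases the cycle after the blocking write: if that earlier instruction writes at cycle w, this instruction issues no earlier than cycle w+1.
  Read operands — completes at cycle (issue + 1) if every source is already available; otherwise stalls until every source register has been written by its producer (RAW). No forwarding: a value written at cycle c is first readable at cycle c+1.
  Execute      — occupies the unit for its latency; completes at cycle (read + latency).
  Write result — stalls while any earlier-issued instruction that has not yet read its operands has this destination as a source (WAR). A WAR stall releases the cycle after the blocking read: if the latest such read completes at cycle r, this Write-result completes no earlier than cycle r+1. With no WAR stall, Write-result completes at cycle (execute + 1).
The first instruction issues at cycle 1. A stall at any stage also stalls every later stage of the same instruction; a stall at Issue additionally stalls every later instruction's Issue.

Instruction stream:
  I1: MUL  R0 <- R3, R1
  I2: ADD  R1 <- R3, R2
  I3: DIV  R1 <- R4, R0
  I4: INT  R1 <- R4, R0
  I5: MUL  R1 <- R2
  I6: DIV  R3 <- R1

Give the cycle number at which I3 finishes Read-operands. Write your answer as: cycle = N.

cycle 1: I1→MUL
cycle 2: I1 RO · I2→ADD
cycle 3: I2 RO
cycle 5: I2 EX
cycle 6: I1 EX · I2 WR R1
cycle 7: I1 WR R0 · I3→DIV
cycle 8: I3 RO
cycle 16: I3 EX
cycle 17: I3 WR R1
cycle 18: I4→INT
cycle 19: I4 RO
cycle 20: I4 EX
cycle 21: I4 WR R1
cycle 22: I5→MUL
cycle 23: I5 RO · I6→DIV
cycle 27: I5 EX
cycle 28: I5 WR R1
cycle 29: I6 RO
cycle 37: I6 EX
cycle 38: I6 WR R3

cycle = 8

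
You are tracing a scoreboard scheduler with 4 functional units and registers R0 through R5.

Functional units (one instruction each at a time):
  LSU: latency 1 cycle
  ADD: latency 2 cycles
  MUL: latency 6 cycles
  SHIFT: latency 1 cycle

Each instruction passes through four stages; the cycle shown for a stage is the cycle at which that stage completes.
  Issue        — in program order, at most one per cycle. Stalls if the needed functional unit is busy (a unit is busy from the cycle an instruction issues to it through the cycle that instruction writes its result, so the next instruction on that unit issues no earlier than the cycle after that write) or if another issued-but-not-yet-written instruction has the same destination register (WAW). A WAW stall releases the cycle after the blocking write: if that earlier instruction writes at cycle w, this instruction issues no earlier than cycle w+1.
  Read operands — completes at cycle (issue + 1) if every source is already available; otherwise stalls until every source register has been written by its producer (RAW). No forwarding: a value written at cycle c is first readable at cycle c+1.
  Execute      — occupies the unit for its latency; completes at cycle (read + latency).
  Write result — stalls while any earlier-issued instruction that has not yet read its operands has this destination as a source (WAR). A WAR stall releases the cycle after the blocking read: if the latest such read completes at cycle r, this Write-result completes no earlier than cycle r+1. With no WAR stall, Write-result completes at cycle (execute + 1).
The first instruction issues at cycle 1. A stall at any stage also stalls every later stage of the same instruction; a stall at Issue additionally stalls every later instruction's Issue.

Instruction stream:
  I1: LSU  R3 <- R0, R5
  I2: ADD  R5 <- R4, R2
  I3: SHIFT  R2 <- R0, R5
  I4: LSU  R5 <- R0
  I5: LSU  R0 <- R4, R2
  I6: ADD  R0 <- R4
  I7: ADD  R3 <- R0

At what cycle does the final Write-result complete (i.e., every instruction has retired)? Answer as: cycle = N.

cycle 1: I1 dispatched to LSU
cycle 2: I1 operands ready | I2 dispatched to ADD
cycle 3: I1 complete | I2 operands ready | I3 dispatched to SHIFT
cycle 4: R3←I1
cycle 5: I2 complete
cycle 6: R5←I2
cycle 7: I3 operands ready | I4 dispatched to LSU
cycle 8: I3 complete | I4 operands ready
cycle 9: R2←I3 | I4 complete
cycle 10: R5←I4
cycle 11: I5 dispatched to LSU
cycle 12: I5 operands ready
cycle 13: I5 complete
cycle 14: R0←I5
cycle 15: I6 dispatched to ADD
cycle 16: I6 operands ready
cycle 18: I6 complete
cycle 19: R0←I6
cycle 20: I7 dispatched to ADD
cycle 21: I7 operands ready
cycle 23: I7 complete
cycle 24: R3←I7

cycle = 24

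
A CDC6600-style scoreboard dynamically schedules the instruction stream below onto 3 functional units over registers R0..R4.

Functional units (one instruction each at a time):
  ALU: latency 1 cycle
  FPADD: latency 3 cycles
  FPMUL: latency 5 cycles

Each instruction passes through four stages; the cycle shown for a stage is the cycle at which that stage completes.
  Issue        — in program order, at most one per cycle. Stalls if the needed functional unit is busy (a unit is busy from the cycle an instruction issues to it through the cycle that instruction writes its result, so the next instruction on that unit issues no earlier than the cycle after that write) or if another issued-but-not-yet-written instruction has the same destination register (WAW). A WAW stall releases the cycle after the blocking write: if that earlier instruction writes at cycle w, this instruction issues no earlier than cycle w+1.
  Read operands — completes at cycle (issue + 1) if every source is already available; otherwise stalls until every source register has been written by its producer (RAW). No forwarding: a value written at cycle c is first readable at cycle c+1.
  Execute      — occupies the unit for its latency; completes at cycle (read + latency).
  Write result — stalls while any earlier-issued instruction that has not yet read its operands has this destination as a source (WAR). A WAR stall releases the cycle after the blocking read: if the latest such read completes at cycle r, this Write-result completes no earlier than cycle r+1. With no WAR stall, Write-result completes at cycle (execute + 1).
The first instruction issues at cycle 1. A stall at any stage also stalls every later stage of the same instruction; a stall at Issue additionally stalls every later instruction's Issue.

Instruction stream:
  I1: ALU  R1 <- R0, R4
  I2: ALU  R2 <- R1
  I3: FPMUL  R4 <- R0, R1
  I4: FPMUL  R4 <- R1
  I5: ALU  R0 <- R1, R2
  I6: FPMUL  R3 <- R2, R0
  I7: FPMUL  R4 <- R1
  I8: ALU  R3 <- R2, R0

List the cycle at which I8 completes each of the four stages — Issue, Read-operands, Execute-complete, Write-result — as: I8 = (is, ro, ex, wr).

I1 -> (1, 2, 3, 4)
I2 -> (5, 6, 7, 8)  // struct: ALU busy until I1 writes@4
I3 -> (6, 7, 12, 13)
I4 -> (14, 15, 20, 21)  // struct: FPMUL busy until I3 writes@13
I5 -> (15, 16, 17, 18)
I6 -> (22, 23, 28, 29)  // struct: FPMUL busy until I4 writes@21
I7 -> (30, 31, 36, 37)  // struct: FPMUL busy until I6 writes@29
I8 -> (31, 32, 33, 34)

I8 = (31, 32, 33, 34)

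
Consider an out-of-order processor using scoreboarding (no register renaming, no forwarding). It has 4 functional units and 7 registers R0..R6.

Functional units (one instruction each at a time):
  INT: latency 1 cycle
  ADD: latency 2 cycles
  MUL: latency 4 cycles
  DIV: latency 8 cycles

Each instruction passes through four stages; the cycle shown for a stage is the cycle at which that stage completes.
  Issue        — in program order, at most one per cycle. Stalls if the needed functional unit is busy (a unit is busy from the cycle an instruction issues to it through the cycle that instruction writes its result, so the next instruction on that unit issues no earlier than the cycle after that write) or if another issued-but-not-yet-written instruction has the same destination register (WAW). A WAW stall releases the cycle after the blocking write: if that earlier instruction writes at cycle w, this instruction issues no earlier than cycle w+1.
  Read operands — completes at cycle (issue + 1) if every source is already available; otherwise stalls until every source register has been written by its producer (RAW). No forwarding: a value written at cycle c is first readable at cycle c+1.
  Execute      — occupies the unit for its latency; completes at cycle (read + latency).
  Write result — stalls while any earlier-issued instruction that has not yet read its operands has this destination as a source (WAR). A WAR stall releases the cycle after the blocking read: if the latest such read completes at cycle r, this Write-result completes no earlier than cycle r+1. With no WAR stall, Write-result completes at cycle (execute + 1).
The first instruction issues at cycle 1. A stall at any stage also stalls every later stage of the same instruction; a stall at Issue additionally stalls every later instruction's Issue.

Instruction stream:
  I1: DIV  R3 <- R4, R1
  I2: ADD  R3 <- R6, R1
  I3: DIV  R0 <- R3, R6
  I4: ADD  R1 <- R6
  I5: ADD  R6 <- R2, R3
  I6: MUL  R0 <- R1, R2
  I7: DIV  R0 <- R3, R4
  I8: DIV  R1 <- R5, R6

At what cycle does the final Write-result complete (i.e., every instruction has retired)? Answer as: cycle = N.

cycle = 55

I1 -> (1, 2, 10, 11)
I2 -> (12, 13, 15, 16)  // WAW R3: wait I1 write@11
I3 -> (13, 17, 25, 26)  // RAW R3: wait I2 write@16
I4 -> (17, 18, 20, 21)  // struct: ADD busy until I2 writes@16
I5 -> (22, 23, 25, 26)  // struct: ADD busy until I4 writes@21
I6 -> (27, 28, 32, 33)  // WAW R0: wait I3 write@26
I7 -> (34, 35, 43, 44)  // WAW R0: wait I6 write@33
I8 -> (45, 46, 54, 55)  // struct: DIV busy until I7 writes@44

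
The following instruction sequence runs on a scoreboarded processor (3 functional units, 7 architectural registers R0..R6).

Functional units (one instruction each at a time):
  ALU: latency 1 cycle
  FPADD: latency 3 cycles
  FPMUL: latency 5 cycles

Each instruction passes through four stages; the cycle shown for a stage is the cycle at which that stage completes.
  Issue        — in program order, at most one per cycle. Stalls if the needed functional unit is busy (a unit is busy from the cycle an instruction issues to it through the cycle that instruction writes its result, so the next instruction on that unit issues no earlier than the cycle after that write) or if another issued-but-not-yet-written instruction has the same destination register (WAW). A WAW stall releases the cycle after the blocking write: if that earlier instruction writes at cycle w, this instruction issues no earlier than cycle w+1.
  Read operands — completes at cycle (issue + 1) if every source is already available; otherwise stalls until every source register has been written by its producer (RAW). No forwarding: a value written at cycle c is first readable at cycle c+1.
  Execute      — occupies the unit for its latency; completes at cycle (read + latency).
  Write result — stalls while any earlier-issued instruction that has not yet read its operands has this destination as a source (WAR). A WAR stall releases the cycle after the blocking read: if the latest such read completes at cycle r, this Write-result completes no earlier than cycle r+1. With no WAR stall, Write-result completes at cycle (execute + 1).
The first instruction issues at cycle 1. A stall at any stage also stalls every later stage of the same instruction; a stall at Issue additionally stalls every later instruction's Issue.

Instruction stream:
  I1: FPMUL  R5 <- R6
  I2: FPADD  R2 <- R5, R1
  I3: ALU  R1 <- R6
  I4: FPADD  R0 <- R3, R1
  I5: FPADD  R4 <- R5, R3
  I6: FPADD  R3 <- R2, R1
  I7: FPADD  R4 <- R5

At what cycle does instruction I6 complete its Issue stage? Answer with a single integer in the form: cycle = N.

cycle = 26

[I1] 1/2/7/8
[I2] 2/9/12/13  (RAW R5: wait I1 write@8)
[I3] 3/4/5/10  (WAR R1: wait I2 read@9)
[I4] 14/15/18/19  (struct: FPADD busy until I2 writes@13)
[I5] 20/21/24/25  (struct: FPADD busy until I4 writes@19)
[I6] 26/27/30/31  (struct: FPADD busy until I5 writes@25)
[I7] 32/33/36/37  (struct: FPADD busy until I6 writes@31)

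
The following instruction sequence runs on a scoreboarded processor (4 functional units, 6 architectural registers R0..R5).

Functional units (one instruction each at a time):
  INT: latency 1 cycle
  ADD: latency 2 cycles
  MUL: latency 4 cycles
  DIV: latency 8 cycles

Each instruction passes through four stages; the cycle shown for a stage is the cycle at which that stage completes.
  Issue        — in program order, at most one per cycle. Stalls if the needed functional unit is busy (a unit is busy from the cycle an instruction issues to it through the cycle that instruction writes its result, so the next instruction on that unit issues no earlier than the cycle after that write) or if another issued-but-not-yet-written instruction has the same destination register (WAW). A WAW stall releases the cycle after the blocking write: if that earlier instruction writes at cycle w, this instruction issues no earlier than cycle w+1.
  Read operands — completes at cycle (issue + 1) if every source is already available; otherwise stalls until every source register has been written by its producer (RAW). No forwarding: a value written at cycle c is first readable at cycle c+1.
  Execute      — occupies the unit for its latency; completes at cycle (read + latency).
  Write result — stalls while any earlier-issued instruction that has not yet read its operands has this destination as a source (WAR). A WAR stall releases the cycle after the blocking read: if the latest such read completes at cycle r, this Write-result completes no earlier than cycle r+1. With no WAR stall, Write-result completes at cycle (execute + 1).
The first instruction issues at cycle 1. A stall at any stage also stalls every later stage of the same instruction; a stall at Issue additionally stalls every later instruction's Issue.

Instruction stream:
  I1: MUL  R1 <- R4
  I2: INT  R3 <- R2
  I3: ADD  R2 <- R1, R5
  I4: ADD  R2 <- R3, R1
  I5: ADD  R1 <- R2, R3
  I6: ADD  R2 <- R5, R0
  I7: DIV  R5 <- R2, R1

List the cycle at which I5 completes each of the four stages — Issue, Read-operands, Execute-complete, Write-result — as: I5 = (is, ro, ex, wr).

t=1  issue I1 (MUL)
t=2  I1 read-ops, issue I2 (INT)
t=3  I2 read-ops, issue I3 (ADD)
t=4  I2 finished on INT
t=5  I2→R3
t=6  I1 finished on MUL
t=7  I1→R1
t=8  I3 read-ops
t=10  I3 finished on ADD
t=11  I3→R2
t=12  issue I4 (ADD)
t=13  I4 read-ops
t=15  I4 finished on ADD
t=16  I4→R2
t=17  issue I5 (ADD)
t=18  I5 read-ops
t=20  I5 finished on ADD
t=21  I5→R1
t=22  issue I6 (ADD)
t=23  I6 read-ops, issue I7 (DIV)
t=25  I6 finished on ADD
t=26  I6→R2
t=27  I7 read-ops
t=35  I7 finished on DIV
t=36  I7→R5

I5 = (17, 18, 20, 21)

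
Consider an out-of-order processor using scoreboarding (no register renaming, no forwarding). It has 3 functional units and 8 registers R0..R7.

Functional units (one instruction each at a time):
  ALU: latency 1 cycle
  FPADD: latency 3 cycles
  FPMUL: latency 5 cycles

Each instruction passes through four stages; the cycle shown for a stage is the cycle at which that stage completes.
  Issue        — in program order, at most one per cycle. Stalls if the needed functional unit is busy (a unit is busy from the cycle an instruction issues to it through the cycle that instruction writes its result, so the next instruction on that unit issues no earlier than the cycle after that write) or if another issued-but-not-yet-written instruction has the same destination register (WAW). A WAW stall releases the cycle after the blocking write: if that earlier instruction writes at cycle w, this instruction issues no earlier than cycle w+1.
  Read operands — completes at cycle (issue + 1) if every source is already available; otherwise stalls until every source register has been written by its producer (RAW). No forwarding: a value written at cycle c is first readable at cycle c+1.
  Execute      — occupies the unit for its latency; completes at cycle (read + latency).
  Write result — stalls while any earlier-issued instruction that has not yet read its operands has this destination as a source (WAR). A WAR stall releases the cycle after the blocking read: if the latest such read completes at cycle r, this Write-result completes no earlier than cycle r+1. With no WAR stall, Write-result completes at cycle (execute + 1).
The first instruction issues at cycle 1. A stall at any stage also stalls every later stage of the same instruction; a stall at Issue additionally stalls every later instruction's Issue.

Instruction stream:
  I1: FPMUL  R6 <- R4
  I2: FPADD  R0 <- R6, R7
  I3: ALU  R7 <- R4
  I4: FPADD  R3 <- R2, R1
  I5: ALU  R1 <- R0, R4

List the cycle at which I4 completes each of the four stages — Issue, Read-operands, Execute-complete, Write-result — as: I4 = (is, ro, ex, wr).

[1] I1 issues→FPMUL
[2] I1 reads | I2 issues→FPADD
[3] I3 issues→ALU
[4] I3 reads
[5] I3 exec-done
[7] I1 exec-done
[8] I1 writes R6
[9] I2 reads
[10] I3 writes R7
[12] I2 exec-done
[13] I2 writes R0
[14] I4 issues→FPADD
[15] I4 reads | I5 issues→ALU
[16] I5 reads
[17] I5 exec-done
[18] I4 exec-done | I5 writes R1
[19] I4 writes R3

I4 = (14, 15, 18, 19)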